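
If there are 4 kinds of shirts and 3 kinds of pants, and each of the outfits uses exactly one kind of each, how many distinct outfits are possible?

By the multiplication principle: 4 x 3.

Final answer: 12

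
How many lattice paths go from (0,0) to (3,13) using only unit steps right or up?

Each path has 3 right steps and 13 up steps in some order (16 steps total).
Choose which 13 of the 16 steps are up: C(16,13).

Final answer: C(16,13) = 560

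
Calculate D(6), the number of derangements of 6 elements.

Derangements satisfy D(n) = (n-1)(D(n-1) + D(n-2)), starting from D(0)=1, D(1)=0.
Building up: D(2)=1, D(3)=2, D(4)=9, D(5)=44.
D(6) = 5 x (D(5) + D(4)) = 5 x (44 + 9).

Final answer: D(6) = 265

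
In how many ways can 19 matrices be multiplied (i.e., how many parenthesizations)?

This is a standard Catalan-number count: the answer is C_n. Here n = 19 - 1 = 18.
C_n = C(2n,n)/(n+1), so C_{18} = C(36,18)/19 = 9075135300/19.

Final answer: C_{18} = 477638700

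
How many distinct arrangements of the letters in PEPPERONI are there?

Letters (E:2, I:1, N:1, O:1, P:3, R:1). Total letters: 9.
Permutations = 9!/(3! x 2!).

Final answer: 30240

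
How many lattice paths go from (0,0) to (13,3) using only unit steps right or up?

Each path has 13 right steps and 3 up steps in some order (16 steps total).
Choose which 3 of the 16 steps are up: C(16,3).

Final answer: C(16,3) = 560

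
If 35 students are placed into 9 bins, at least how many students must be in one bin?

By the pigeonhole principle: ceiling(35/9).

Final answer: 4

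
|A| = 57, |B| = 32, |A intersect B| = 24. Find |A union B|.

|A union B| = |A| + |B| - |A intersect B| = 57 + 32 - 24.

Final answer: 65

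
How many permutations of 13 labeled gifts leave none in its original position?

Derangements satisfy D(n) = (n-1)(D(n-1) + D(n-2)), starting from D(0)=1, D(1)=0.
D(2) = 1 x (0 + 1) = 1
D(3) = 2 x (1 + 0) = 2
D(4) = 3 x (2 + 1) = 9
D(5) = 4 x (9 + 2) = 44
D(6) = 5 x (44 + 9) = 265
D(7) = 6 x (265 + 44) = 1854
D(8) = 7 x (1854 + 265) = 14833
D(9) = 8 x (14833 + 1854) = 133496
D(10) = 9 x (133496 + 14833) = 1334961
D(11) = 10 x (1334961 + 133496) = 14684570
D(12) = 11 x (14684570 + 1334961) = 176214841
D(13) = 12 x (D(12) + D(11)) = 12 x (176214841 + 14684570)

Final answer: D(13) = 2290792932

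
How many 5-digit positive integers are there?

First digit: 9 choices (1-9). Each of the remaining 4 digits: 10 choices.
Total: 9 x 10^4.

Final answer: 90000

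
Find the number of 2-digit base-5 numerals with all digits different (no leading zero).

The leading digit has 4 choices (anything but zero); the next has 4 (anything but the first), then 3, and so on, one fewer each time.
Total: 4 x 4.

Final answer: 16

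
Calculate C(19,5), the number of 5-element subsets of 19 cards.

C(19,5) = 19!/(5! x (19-5)!).

Final answer: C(19,5) = 11628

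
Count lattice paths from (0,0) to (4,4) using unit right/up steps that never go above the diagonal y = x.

Total monotonic paths to (4,4): C(8,4) = 70.
Reflecting each bad path at its first crossing gives a bijection with paths to (3,5): C(8,5) = 56.
Valid Dyck paths: 70 - 56.
(These counts are the Catalan numbers.)

Final answer: C_{4} = 14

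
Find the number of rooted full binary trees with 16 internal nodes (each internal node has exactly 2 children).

This is a standard Catalan-number count: the answer is C_n. Here n = 16.
C_n = (2n)!/(n!(n+1)!), so C_{16} = 32!/(16! x 17!) = C(32,16)/17 = 601080390/17.

Final answer: C_{16} = 35357670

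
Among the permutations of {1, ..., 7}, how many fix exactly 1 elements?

Choose which 1 elements are fixed: C(7,1) = 7.
Derange the remaining 6 using D(j) = (j-1)(D(j-1) + D(j-2)), D(0)=1, D(1)=0: D(2)=1, D(3)=2, D(4)=9, D(5)=44, D(6)=265.
Total: 7 x 265.

Final answer: C(7,1) D(6) = 1855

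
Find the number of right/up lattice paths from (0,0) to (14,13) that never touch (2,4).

Total paths to (14,13): C(27,13) = 20058300.
Paths through (2,4): C(6,4) x C(21,9) = 4408950.
Avoiding (2,4): 20058300 - 4408950.

Final answer: 15649350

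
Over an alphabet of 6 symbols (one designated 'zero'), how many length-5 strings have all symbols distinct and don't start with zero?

First digit: 5 (nonzero). Second: 5 (not first). Third: 4, etc.
Total: 5 x 5 x 4 x 3 x 2.

Final answer: 600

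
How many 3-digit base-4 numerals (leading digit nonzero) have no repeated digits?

The leading digit has 3 choices (anything but zero); the next has 3 (anything but the first), then 2, and so on, one fewer each time.
Total: 3 x 3 x 2.

Final answer: 18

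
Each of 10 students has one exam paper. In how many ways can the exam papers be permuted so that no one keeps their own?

Use the recurrence D(n) = (n-1)(D(n-1) + D(n-2)) with D(0)=1, D(1)=0.
D(2) = 1 x (0 + 1) = 1
D(3) = 2 x (1 + 0) = 2
D(4) = 3 x (2 + 1) = 9
D(5) = 4 x (9 + 2) = 44
D(6) = 5 x (44 + 9) = 265
D(7) = 6 x (265 + 44) = 1854
D(8) = 7 x (1854 + 265) = 14833
D(9) = 8 x (14833 + 1854) = 133496
D(10) = 9 x (D(9) + D(8)) = 9 x (133496 + 14833)

Final answer: D(10) = 1334961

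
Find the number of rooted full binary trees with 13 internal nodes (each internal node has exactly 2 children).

The structures are counted by the Catalan number C_n. Here n = 13.
Using C_0 = 1 and C_(k+1) = C_k x 2(2k+1)/(k+2), build up term by term: C_1=1, C_2=2, C_3=5, C_4=14, C_5=42, C_6=132, C_7=429, C_8=1430, C_9=4862, C_10=16796, C_11=58786, C_12=208012, C_13=742900.

Final answer: C_{13} = 742900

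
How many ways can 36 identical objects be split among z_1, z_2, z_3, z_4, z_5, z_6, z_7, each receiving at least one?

Substitute z'_i = z_i - 1 (so z'_i >= 0). Then sum z'_i = 36 - 7 = 29.
Stars and bars: C(29+7-1, 7-1) = C(35,6).

Final answer: C(35,6) = 1623160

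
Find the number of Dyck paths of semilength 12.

Total monotonic paths to (12,12): C(24,12) = 2704156.
A path is bad iff it touches y = x + 1; reflecting its initial segment maps bad paths bijectively onto all paths to (11,13), of which there are C(24,13) = 2496144.
Valid Dyck paths: 2704156 - 2496144.
(This is the Catalan number C_{12}.)

Final answer: C_{12} = 208012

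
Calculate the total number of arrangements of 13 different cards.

The number of ways to arrange 13 distinct objects is 13!.

Final answer: 13! = 6227020800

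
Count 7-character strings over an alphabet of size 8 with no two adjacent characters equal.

Let g(n) count such strings. g(1) = 8, and each valid string of length n-1 extends in 7 ways (any symbol but the last), so g(n) = 7 g(n-1).
Total: g(7) = 8 x 7^6.

Final answer: 8 x 7^{6} = 941192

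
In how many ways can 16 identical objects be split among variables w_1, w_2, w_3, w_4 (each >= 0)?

Stars and bars with 16 stars and 3 bars:
C(16+4-1, 4-1) = C(19,3).

Final answer: C(19,3) = 969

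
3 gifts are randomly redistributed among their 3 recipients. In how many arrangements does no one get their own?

Derangements satisfy D(n) = (n-1)(D(n-1) + D(n-2)), starting from D(0)=1, D(1)=0.
D(2) = 1 x (0 + 1) = 1
D(3) = 2 x (D(2) + D(1)) = 2 x (1 + 0)

Final answer: D(3) = 2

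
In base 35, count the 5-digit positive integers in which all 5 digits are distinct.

First digit: 34 (nonzero). Second: 34 (not first). Third: 33, etc.
Total: 34 x 34 x 33 x 32 x 31.

Final answer: 37842816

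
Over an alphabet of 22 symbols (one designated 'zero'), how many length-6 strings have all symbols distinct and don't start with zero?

First digit: 21 (nonzero). Second: 21 (not first). Third: 20, etc.
Total: 21 x 21 x 20 x 19 x 18 x 17.

Final answer: 51279480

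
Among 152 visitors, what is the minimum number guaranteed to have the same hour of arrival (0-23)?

There are 24 possible values for hour of arrival (0-23). With 152 visitors and 24 categories, by pigeonhole: ceiling(152/24).

Final answer: 7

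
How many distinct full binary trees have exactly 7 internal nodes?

This is a standard Catalan-number count: the answer is C_n. Here n = 7.
C_n = C(2n,n) - C(2n,n+1), so C_{7} = C(14,7) - C(14,8) = 3432 - 3003.

Final answer: C_{7} = 429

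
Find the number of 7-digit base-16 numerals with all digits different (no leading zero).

First digit: 15 (nonzero). Second: 15 (not first). Third: 14, etc.
Total: 15 x 15 x 14 x 13 x 12 x 11 x 10.

Final answer: 54054000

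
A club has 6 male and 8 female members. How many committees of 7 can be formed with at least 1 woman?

Sum over valid woman counts:
C(8,1)C(6,6) = 8
C(8,2)C(6,5) = 168
C(8,3)C(6,4) = 840
C(8,4)C(6,3) = 1400
C(8,5)C(6,2) = 840
C(8,6)C(6,1) = 168
C(8,7)C(6,0) = 8
Total: 8 + 168 + 840 + 1400 + 840 + 168 + 8.

Final answer: 3432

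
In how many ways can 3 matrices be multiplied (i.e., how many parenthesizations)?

The structures are counted by the Catalan number C_n. Here n = 3 - 1 = 2.
C_n = C(2n,n) - C(2n,n+1), so C_{2} = C(4,2) - C(4,3) = 6 - 4.

Final answer: C_{2} = 2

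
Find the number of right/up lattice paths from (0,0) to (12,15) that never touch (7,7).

Total paths to (12,15): C(27,15) = 17383860.
Paths through (7,7): C(14,7) x C(13,8) = 4416984.
Avoiding (7,7): 17383860 - 4416984.

Final answer: 12966876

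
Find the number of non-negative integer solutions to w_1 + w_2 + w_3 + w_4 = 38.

Stars and bars with 38 stars and 3 bars:
C(38+4-1, 4-1) = C(41,3).

Final answer: C(41,3) = 10660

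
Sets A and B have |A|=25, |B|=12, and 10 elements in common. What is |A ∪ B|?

|A union B| = |A| + |B| - |A intersect B| = 25 + 12 - 10.

Final answer: 27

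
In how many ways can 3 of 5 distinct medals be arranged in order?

P(5,3) = 5!/(5-3)! = 5!/2!.

Final answer: P(5,3) = 60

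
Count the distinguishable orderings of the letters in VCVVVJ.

Letters (C:1, J:1, V:4). Total letters: 6.
Permutations = 6!/(4!).

Final answer: 30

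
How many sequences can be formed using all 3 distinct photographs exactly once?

The number of ways to arrange 3 distinct objects is 3!.

Final answer: 3! = 6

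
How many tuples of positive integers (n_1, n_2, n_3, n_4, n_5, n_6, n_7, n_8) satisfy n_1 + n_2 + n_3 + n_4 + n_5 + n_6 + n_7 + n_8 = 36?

Substitute n'_i = n_i - 1 (so n'_i >= 0). Then sum n'_i = 36 - 8 = 28.
Stars and bars: C(28+8-1, 8-1) = C(35,7).

Final answer: C(35,7) = 6724520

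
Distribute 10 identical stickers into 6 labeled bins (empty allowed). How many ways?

Stars and bars: C(n+k-1, k-1) = C(15,5).

Final answer: C(15,5) = 3003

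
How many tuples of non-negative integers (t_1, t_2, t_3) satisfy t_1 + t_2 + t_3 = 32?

Stars and bars with 32 stars and 2 bars:
C(32+3-1, 3-1) = C(34,2).

Final answer: C(34,2) = 561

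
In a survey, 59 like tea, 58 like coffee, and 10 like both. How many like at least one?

|A union B| = |A| + |B| - |A intersect B| = 59 + 58 - 10.

Final answer: 107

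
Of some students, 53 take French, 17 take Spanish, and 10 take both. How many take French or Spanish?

|A union B| = |A| + |B| - |A intersect B| = 53 + 17 - 10.

Final answer: 60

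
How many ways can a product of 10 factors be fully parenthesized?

This is a standard Catalan-number count: the answer is C_n. Here n = 10 - 1 = 9.
C_n = C(2n,n)/(n+1), so C_{9} = C(18,9)/10 = 48620/10.

Final answer: C_{9} = 4862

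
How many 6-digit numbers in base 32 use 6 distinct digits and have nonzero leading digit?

The leading digit has 31 choices (anything but zero); the next has 31 (anything but the first), then 30, and so on, one fewer each time.
Total: 31 x 31 x 30 x 29 x 28 x 27.

Final answer: 632068920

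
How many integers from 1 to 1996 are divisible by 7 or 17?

Multiples of 7: 285. Multiples of 17: 117. Of both (lcm=119): 16.
By inclusion-exclusion: 285 + 117 - 16.

Final answer: 386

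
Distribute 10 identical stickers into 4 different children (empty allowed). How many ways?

Stars and bars: C(n+k-1, k-1) = C(13,3).

Final answer: C(13,3) = 286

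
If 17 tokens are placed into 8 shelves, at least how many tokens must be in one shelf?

By the pigeonhole principle: ceiling(17/8).

Final answer: 3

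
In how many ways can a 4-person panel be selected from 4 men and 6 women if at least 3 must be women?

Sum over valid woman counts:
C(6,3)C(4,1) = 80
C(6,4)C(4,0) = 15
Total: 80 + 15.

Final answer: 95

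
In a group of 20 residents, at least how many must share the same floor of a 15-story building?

There are 15 possible values for floor of a 15-story building. With 20 residents and 15 categories, by pigeonhole: ceiling(20/15).

Final answer: 2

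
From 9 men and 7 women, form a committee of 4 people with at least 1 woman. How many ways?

Sum over valid woman counts:
C(7,1)C(9,3) = 588
C(7,2)C(9,2) = 756
C(7,3)C(9,1) = 315
C(7,4)C(9,0) = 35
Total: 588 + 756 + 315 + 35.

Final answer: 1694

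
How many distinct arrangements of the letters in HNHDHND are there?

Letters (D:2, H:3, N:2). Total letters: 7.
Permutations = 7!/(3! x 2! x 2!).

Final answer: 210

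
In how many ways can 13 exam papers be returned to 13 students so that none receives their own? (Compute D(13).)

Use the recurrence D(n) = (n-1)(D(n-1) + D(n-2)) with D(0)=1, D(1)=0.
D(2) = 1 x (0 + 1) = 1
D(3) = 2 x (1 + 0) = 2
D(4) = 3 x (2 + 1) = 9
D(5) = 4 x (9 + 2) = 44
D(6) = 5 x (44 + 9) = 265
D(7) = 6 x (265 + 44) = 1854
D(8) = 7 x (1854 + 265) = 14833
D(9) = 8 x (14833 + 1854) = 133496
D(10) = 9 x (133496 + 14833) = 1334961
D(11) = 10 x (1334961 + 133496) = 14684570
D(12) = 11 x (14684570 + 1334961) = 176214841
D(13) = 12 x (D(12) + D(11)) = 12 x (176214841 + 14684570)

Final answer: D(13) = 2290792932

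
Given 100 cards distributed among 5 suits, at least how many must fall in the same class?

By pigeonhole with 100 objects and 5 categories: ceiling(100/5).

Final answer: 20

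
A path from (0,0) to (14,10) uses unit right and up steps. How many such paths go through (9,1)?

Paths (0,0)->(9,1): C(10,1) = 10.
Paths (9,1)->(14,10): C(14,9) = 2002.
By multiplication principle: 10 x 2002.

Final answer: 20020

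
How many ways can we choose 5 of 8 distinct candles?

C(8,5) = 8!/(5! x (8-5)!).

Final answer: C(8,5) = 56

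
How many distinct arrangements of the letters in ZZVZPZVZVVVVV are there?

Letters (P:1, V:7, Z:5). Total letters: 13.
Permutations = 13!/(7! x 5!).

Final answer: 10296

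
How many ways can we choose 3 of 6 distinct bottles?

C(6,3) = 6!/(3! x (6-3)!).

Final answer: C(6,3) = 20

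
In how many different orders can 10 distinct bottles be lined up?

The number of ways to arrange 10 distinct objects is 10!.

Final answer: 10! = 3628800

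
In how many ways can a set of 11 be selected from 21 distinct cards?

C(21,11) = 21!/(11! x 10!).

Final answer: \binom{21}{11} = 352716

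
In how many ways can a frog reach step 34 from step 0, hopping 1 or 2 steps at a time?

Condition on the final move: it is a 1-step (f(n-1) ways to get there) or a 2-step (f(n-2) ways), so f(n) = f(n-1) + f(n-2), with f(1)=1, f(2)=2.
Building up term by term: f(1)=1, f(2)=2, f(3)=3, f(4)=5, f(5)=8, f(6)=13, f(7)=21, f(8)=34, f(9)=55, f(10)=89, f(11)=144, f(12)=233, f(13)=377, f(14)=610, f(15)=987, f(16)=1597, f(17)=2584, f(18)=4181, f(19)=6765, f(20)=10946, f(21)=17711, f(22)=28657, f(23)=46368, f(24)=75025, f(25)=121393, f(26)=196418, f(27)=317811, f(28)=514229, f(29)=832040, f(30)=1346269, f(31)=2178309, f(32)=3524578, f(33)=5702887, f(34)=9227465.

Final answer: 9227465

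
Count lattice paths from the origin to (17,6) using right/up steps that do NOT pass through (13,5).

Total paths to (17,6): C(23,6) = 100947.
Paths through (13,5): C(18,5) x C(5,1) = 42840.
Avoiding (13,5): 100947 - 42840.

Final answer: 58107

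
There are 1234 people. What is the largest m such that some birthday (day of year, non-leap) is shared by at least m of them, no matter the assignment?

There are 365 possible values for birthday (day of year, non-leap). With 1234 people and 365 categories, by pigeonhole: ceiling(1234/365).

Final answer: 4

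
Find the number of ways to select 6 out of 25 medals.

C(25,6) = 25!/(6! x (25-6)!).

Final answer: C(25,6) = 177100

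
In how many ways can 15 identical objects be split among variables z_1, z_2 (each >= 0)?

Stars and bars with 15 stars and 1 bars:
C(15+2-1, 2-1) = C(16,1).

Final answer: C(16,1) = 16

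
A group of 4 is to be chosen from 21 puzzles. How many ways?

C(21,4) = 21!/(4! x (21-4)!).

Final answer: C(21,4) = 5985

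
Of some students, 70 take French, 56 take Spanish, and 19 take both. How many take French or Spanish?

|A union B| = |A| + |B| - |A intersect B| = 70 + 56 - 19.

Final answer: 107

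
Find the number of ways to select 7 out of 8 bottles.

C(8,7) = 8!/(7! x (8-7)!).

Final answer: C(8,7) = 8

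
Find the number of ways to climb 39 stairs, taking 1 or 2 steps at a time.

Let f(n) be the number of climbs. Removing the last move (1 or 2 steps) gives f(n) = f(n-1) + f(n-2); base cases f(1)=1, f(2)=2.
Building up term by term: f(1)=1, f(2)=2, f(3)=3, f(4)=5, f(5)=8, f(6)=13, f(7)=21, f(8)=34, f(9)=55, f(10)=89, f(11)=144, f(12)=233, f(13)=377, f(14)=610, f(15)=987, f(16)=1597, f(17)=2584, f(18)=4181, f(19)=6765, f(20)=10946, f(21)=17711, f(22)=28657, f(23)=46368, f(24)=75025, f(25)=121393, f(26)=196418, f(27)=317811, f(28)=514229, f(29)=832040, f(30)=1346269, f(31)=2178309, f(32)=3524578, f(33)=5702887, f(34)=9227465, f(35)=14930352, f(36)=24157817, f(37)=39088169, f(38)=63245986, f(39)=102334155.

Final answer: 102334155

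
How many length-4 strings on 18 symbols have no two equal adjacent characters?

Let g(n) count such strings. g(1) = 18, and each valid string of length n-1 extends in 17 ways (any symbol but the last), so g(n) = 17 g(n-1).
Total: g(4) = 18 x 17^3.

Final answer: 18 x 17^{3} = 88434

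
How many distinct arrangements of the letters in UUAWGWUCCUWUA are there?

Letters (A:2, C:2, G:1, U:5, W:3). Total letters: 13.
Permutations = 13!/(5! x 3! x 2! x 2!).

Final answer: 2162160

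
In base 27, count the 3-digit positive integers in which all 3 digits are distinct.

First digit: 26 (nonzero). Second: 26 (not first). Third: 25, etc.
Total: 26 x 26 x 25.

Final answer: 16900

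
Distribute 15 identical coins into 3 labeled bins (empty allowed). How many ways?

Stars and bars: C(n+k-1, k-1) = C(17,2).

Final answer: C(17,2) = 136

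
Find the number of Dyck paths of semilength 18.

Total monotonic paths to (18,18): C(36,18) = 9075135300.
Paths that cross above y=x (reflection bijection): C(36,19) = 8597496600.
Valid Dyck paths: 9075135300 - 8597496600.
(This is the Catalan number C_{18}.)

Final answer: C_{18} = 477638700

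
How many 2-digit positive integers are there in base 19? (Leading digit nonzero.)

In base 19, the leading digit has 18 choices (1..18); each of the remaining 1 digits has 19 choices.
Total: 18 x 19^1.

Final answer: 342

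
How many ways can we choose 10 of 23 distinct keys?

C(23,10) = 23!/(10! x 13!).

Final answer: \binom{23}{10} = 1144066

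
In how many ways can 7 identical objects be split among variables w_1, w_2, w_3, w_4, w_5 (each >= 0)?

Stars and bars with 7 stars and 4 bars:
C(7+5-1, 5-1) = C(11,4).

Final answer: C(11,4) = 330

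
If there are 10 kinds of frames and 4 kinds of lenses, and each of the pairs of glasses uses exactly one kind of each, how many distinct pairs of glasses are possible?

By the multiplication principle: 10 x 4.

Final answer: 40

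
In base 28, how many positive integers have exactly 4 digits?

Leading digit: 27 options (nonzero). Other 3 digit(s): 28 options each.
Total: 27 x 28^3.

Final answer: 592704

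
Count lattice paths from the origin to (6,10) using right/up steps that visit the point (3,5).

Paths (0,0)->(3,5): C(8,5) = 56.
Paths (3,5)->(6,10): C(8,5) = 56.
By multiplication principle: 56 x 56.

Final answer: 3136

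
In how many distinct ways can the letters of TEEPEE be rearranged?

Letters (E:4, P:1, T:1). Total letters: 6.
Permutations = 6!/(4!).

Final answer: 30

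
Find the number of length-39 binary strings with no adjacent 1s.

Classify by the final bit: ...0 gives a(n-1) strings, ...01 gives a(n-2) strings. Thus a(n) = a(n-1) + a(n-2) with a(1)=2, a(2)=3.
Computing successive values: a(1)=2, a(2)=3, a(3)=5, a(4)=8, a(5)=13, a(6)=21, a(7)=34, a(8)=55, a(9)=89, a(10)=144, a(11)=233, a(12)=377, a(13)=610, a(14)=987, a(15)=1597, a(16)=2584, a(17)=4181, a(18)=6765, a(19)=10946, a(20)=17711, a(21)=28657, a(22)=46368, a(23)=75025, a(24)=121393, a(25)=196418, a(26)=317811, a(27)=514229, a(28)=832040, a(29)=1346269, a(30)=2178309, a(31)=3524578, a(32)=5702887, a(33)=9227465, a(34)=14930352, a(35)=24157817, a(36)=39088169, a(37)=63245986, a(38)=102334155, a(39)=165580141.

Final answer: 165580141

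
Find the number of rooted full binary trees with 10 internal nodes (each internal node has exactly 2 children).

This is a standard Catalan-number count: the answer is C_n. Here n = 10.
C_n = C(2n,n) - C(2n,n+1), so C_{10} = C(20,10) - C(20,11) = 184756 - 167960.

Final answer: C_{10} = 16796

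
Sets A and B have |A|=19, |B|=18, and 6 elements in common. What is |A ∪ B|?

|A union B| = |A| + |B| - |A intersect B| = 19 + 18 - 6.

Final answer: 31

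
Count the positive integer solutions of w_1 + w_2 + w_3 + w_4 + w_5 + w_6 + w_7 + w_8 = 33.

Substitute w'_i = w_i - 1 (so w'_i >= 0). Then sum w'_i = 33 - 8 = 25.
Stars and bars: C(25+8-1, 8-1) = C(32,7).

Final answer: C(32,7) = 3365856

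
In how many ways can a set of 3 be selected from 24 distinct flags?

C(24,3) = 24!/(3! x (24-3)!).

Final answer: C(24,3) = 2024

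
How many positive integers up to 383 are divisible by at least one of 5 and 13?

Multiples of 5: 76. Multiples of 13: 29. Of both (lcm=65): 5.
By inclusion-exclusion: 76 + 29 - 5.

Final answer: 100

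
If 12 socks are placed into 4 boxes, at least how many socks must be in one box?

By the pigeonhole principle: ceiling(12/4).

Final answer: 3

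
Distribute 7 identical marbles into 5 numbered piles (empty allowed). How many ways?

Stars and bars: C(n+k-1, k-1) = C(11,4).

Final answer: C(11,4) = 330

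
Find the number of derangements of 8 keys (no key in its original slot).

Use the recurrence D(n) = (n-1)(D(n-1) + D(n-2)) with D(0)=1, D(1)=0.
D(2) = 1 x (0 + 1) = 1
D(3) = 2 x (1 + 0) = 2
D(4) = 3 x (2 + 1) = 9
D(5) = 4 x (9 + 2) = 44
D(6) = 5 x (44 + 9) = 265
D(7) = 6 x (265 + 44) = 1854
D(8) = 7 x (D(7) + D(6)) = 7 x (1854 + 265)

Final answer: D(8) = 14833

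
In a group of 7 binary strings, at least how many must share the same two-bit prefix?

There are 4 possible values for two-bit prefix. With 7 binary strings and 4 categories, by pigeonhole: ceiling(7/4).

Final answer: 2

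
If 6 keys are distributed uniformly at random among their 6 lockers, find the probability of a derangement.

Use the recurrence D(n) = (n-1)(D(n-1) + D(n-2)) with D(0)=1, D(1)=0.
Building up: D(2)=1, D(3)=2, D(4)=9, D(5)=44, D(6)=265.
Total arrangements: 6! = 720.
Probability = D(6)/6! = 53/144.

Final answer: D(6)/6! = 265/720 = 0.368056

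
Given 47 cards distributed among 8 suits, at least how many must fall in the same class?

By pigeonhole with 47 objects and 8 categories: ceiling(47/8).

Final answer: 6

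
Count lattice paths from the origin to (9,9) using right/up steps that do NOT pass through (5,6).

Total paths to (9,9): C(18,9) = 48620.
Paths through (5,6): C(11,6) x C(7,3) = 16170.
Avoiding (5,6): 48620 - 16170.

Final answer: 32450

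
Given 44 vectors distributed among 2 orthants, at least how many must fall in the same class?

By pigeonhole with 44 objects and 2 categories: ceiling(44/2).

Final answer: 22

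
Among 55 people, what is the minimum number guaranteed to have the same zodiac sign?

There are 12 possible values for zodiac sign. With 55 people and 12 categories, by pigeonhole: ceiling(55/12).

Final answer: 5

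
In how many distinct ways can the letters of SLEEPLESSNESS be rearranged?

Letters (E:4, L:2, N:1, P:1, S:5). Total letters: 13.
Permutations = 13!/(5! x 4! x 2!).

Final answer: 1081080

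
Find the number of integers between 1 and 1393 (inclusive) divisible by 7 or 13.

Multiples of 7: 199. Multiples of 13: 107. Of both (lcm=91): 15.
By inclusion-exclusion: 199 + 107 - 15.

Final answer: 291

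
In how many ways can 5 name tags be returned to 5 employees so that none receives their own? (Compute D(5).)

Derangements satisfy D(n) = (n-1)(D(n-1) + D(n-2)), starting from D(0)=1, D(1)=0.
D(2) = 1 x (0 + 1) = 1
D(3) = 2 x (1 + 0) = 2
D(4) = 3 x (2 + 1) = 9
D(5) = 4 x (D(4) + D(3)) = 4 x (9 + 2)

Final answer: D(5) = 44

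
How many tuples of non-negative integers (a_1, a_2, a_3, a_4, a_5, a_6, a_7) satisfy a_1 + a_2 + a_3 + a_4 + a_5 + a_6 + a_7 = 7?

Stars and bars with 7 stars and 6 bars:
C(7+7-1, 7-1) = C(13,6).

Final answer: C(13,6) = 1716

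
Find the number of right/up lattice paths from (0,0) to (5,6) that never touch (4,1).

Total paths to (5,6): C(11,6) = 462.
Paths through (4,1): C(5,1) x C(6,5) = 30.
Avoiding (4,1): 462 - 30.

Final answer: 432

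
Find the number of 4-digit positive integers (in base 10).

These are the integers in [10^3, 10^4), so the count is 10^4 - 10^3 = 9 x 10^3.

Final answer: 9000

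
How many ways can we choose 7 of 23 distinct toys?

C(23,7) = 23!/(7! x (23-7)!).

Final answer: C(23,7) = 245157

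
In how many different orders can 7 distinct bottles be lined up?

The number of ways to arrange 7 distinct objects is 7!.

Final answer: 7! = 5040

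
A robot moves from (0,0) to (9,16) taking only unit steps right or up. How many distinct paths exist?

Each path has 9 right steps and 16 up steps in some order (25 steps total).
Choose which 16 of the 25 steps are up: C(25,16).

Final answer: C(25,16) = 2042975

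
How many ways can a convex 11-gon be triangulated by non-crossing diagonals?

The structures are counted by the Catalan number C_n. Here n = 11 - 2 = 9.
C_n = C(2n,n) - C(2n,n+1), so C_{9} = C(18,9) - C(18,10) = 48620 - 43758.

Final answer: C_{9} = 4862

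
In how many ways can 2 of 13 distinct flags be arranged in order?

P(13,2) = 13!/(13-2)! = 13!/11!.

Final answer: P(13,2) = 156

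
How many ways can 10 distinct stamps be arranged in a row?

The number of ways to arrange 10 distinct objects is 10!.

Final answer: 10! = 3628800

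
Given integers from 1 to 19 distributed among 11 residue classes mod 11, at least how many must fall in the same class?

By pigeonhole with 19 objects and 11 categories: ceiling(19/11).

Final answer: 2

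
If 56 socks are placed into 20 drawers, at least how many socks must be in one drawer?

By the pigeonhole principle: ceiling(56/20).

Final answer: 3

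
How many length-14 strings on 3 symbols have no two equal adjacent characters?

First character: 3 choices. Each subsequent: 2 choices (must differ from the previous one).
Total: 3 x 2^13.

Final answer: 3 x 2^{13} = 24576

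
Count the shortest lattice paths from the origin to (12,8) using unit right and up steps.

Each path has 12 right steps and 8 up steps in some order (20 steps total).
Choose which 8 of the 20 steps are up: C(20,8).

Final answer: C(20,8) = 125970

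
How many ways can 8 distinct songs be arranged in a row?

The number of ways to arrange 8 distinct objects is 8!.

Final answer: 8! = 40320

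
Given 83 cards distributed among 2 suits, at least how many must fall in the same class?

By pigeonhole with 83 objects and 2 categories: ceiling(83/2).

Final answer: 42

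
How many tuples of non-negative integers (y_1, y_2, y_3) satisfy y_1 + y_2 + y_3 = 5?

Stars and bars with 5 stars and 2 bars:
C(5+3-1, 3-1) = C(7,2).

Final answer: C(7,2) = 21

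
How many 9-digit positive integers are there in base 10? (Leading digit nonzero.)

These are the integers in [10^8, 10^9), so the count is 10^9 - 10^8 = 9 x 10^8.

Final answer: 900000000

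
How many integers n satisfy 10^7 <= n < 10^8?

These are the integers in [10^7, 10^8), so the count is 10^8 - 10^7 = 9 x 10^7.

Final answer: 90000000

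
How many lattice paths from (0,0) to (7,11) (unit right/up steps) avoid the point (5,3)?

Total paths to (7,11): C(18,11) = 31824.
Paths through (5,3): C(8,3) x C(10,8) = 2520.
Avoiding (5,3): 31824 - 2520.

Final answer: 29304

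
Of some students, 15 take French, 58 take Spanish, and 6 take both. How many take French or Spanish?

|A union B| = |A| + |B| - |A intersect B| = 15 + 58 - 6.

Final answer: 67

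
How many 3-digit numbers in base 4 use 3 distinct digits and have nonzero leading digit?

The leading digit has 3 choices (anything but zero); the next has 3 (anything but the first), then 2, and so on, one fewer each time.
Total: 3 x 3 x 2.

Final answer: 18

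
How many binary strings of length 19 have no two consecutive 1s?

Classify by the final bit: ...0 gives a(n-1) strings, ...01 gives a(n-2) strings. Thus a(n) = a(n-1) + a(n-2) with a(1)=2, a(2)=3.
Iterating the recurrence: a(1)=2, a(2)=3, a(3)=5, a(4)=8, a(5)=13, a(6)=21, a(7)=34, a(8)=55, a(9)=89, a(10)=144, a(11)=233, a(12)=377, a(13)=610, a(14)=987, a(15)=1597, a(16)=2584, a(17)=4181, a(18)=6765, a(19)=10946.

Final answer: 10946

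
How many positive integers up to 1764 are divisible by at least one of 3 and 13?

Multiples of 3: 588. Multiples of 13: 135. Of both (lcm=39): 45.
By inclusion-exclusion: 588 + 135 - 45.

Final answer: 678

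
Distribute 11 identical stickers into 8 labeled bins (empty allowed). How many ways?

Stars and bars: C(n+k-1, k-1) = C(18,7).

Final answer: C(18,7) = 31824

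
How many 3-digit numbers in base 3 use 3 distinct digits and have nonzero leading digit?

The leading digit has 2 choices (anything but zero); the next has 2 (anything but the first), then 1, and so on, one fewer each time.
Total: 2 x 2 x 1.

Final answer: 4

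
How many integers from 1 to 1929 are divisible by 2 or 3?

Multiples of 2: 964. Multiples of 3: 643. Of both (lcm=6): 321.
By inclusion-exclusion: 964 + 643 - 321.

Final answer: 1286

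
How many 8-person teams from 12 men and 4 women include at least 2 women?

Sum over valid woman counts:
C(4,2)C(12,6) = 5544
C(4,3)C(12,5) = 3168
C(4,4)C(12,4) = 495
Total: 5544 + 3168 + 495.

Final answer: 9207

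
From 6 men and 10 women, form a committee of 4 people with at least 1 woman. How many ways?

Sum over valid woman counts:
C(10,1)C(6,3) = 200
C(10,2)C(6,2) = 675
C(10,3)C(6,1) = 720
C(10,4)C(6,0) = 210
Total: 200 + 675 + 720 + 210.

Final answer: 1805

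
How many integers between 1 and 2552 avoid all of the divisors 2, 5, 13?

|div by 2|=1276, |div by 5|=510, |div by 13|=196.
|div by 2&5|=255, |div by 2&13|=98, |div by 5&13|=39, |div by all|=19.
By inclusion-exclusion, divisible by at least one: 1276+510+196-255-98-39+19 = 1609.
Not divisible by any: 2552 - 1609.

Final answer: 943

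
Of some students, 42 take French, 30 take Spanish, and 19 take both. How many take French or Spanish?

|A union B| = |A| + |B| - |A intersect B| = 42 + 30 - 19.

Final answer: 53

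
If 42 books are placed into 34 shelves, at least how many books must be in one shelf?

By the pigeonhole principle: ceiling(42/34).

Final answer: 2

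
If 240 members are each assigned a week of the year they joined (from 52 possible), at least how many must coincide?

There are 52 possible values for week of the year they joined. With 240 members and 52 categories, by pigeonhole: ceiling(240/52).

Final answer: 5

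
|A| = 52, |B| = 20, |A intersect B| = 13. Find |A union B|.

|A union B| = |A| + |B| - |A intersect B| = 52 + 20 - 13.

Final answer: 59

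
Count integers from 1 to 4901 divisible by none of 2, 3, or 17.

|div by 2|=2450, |div by 3|=1633, |div by 17|=288.
|div by 2&3|=816, |div by 2&17|=144, |div by 3&17|=96, |div by all|=48.
By inclusion-exclusion, divisible by at least one: 2450+1633+288-816-144-96+48 = 3363.
Not divisible by any: 4901 - 3363.

Final answer: 1538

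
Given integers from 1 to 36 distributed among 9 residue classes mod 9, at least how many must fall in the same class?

By pigeonhole with 36 objects and 9 categories: ceiling(36/9).

Final answer: 4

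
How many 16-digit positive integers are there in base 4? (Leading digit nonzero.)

Leading digit: 3 options (nonzero). Other 15 digit(s): 4 options each.
Total: 3 x 4^15.

Final answer: 3221225472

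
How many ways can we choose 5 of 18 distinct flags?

C(18,5) = 18!/(5! x (18-5)!).

Final answer: C(18,5) = 8568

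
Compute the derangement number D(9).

D(n) = (n-1)(D(n-1) + D(n-2)), D(0)=1, D(1)=0.
Building up: D(2)=1, D(3)=2, D(4)=9, D(5)=44, D(6)=265, D(7)=1854, D(8)=14833.
D(9) = 8 x (D(8) + D(7)) = 8 x (14833 + 1854).

Final answer: D(9) = 133496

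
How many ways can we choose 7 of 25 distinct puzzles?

C(25,7) = 25!/(7! x 18!).

Final answer: \binom{25}{7} = 480700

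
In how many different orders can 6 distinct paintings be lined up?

The number of ways to arrange 6 distinct objects is 6!.

Final answer: 6! = 720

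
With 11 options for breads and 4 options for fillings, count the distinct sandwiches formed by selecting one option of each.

By the multiplication principle: 11 x 4.

Final answer: 44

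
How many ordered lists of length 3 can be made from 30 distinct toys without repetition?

P(30,3) = 30!/(30-3)! = 30!/27!.

Final answer: P(30,3) = 24360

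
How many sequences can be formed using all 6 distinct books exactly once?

The number of ways to arrange 6 distinct objects is 6!.

Final answer: 6! = 720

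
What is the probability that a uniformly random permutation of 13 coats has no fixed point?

Use the recurrence D(n) = (n-1)(D(n-1) + D(n-2)) with D(0)=1, D(1)=0.
Building up: D(2)=1, D(3)=2, D(4)=9, D(5)=44, D(6)=265, D(7)=1854, D(8)=14833, D(9)=133496, D(10)=1334961, D(11)=14684570, D(12)=176214841, D(13)=2290792932.
Total arrangements: 13! = 6227020800.
Probability = D(13)/13! = 63633137/172972800.

Final answer: D(13)/13! = 2290792932/6227020800 = 0.367879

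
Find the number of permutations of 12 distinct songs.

The number of ways to arrange 12 distinct objects is 12!.

Final answer: 12! = 479001600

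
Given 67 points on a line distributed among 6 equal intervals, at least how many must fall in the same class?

By pigeonhole with 67 objects and 6 categories: ceiling(67/6).

Final answer: 12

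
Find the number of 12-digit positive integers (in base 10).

The leading digit cannot be 0 (9 options); the other 11 digits can be anything (10 options each).
Total: 9 x 10^11.

Final answer: 900000000000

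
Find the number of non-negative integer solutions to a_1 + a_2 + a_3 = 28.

Stars and bars with 28 stars and 2 bars:
C(28+3-1, 3-1) = C(30,2).

Final answer: C(30,2) = 435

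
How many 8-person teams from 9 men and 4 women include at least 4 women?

Sum over valid woman counts:
C(4,4)C(9,4).

Final answer: 126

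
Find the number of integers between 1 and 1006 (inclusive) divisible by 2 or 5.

Multiples of 2: 503. Multiples of 5: 201. Of both (lcm=10): 100.
By inclusion-exclusion: 503 + 201 - 100.

Final answer: 604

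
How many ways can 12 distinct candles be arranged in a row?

The number of ways to arrange 12 distinct objects is 12!.

Final answer: 12! = 479001600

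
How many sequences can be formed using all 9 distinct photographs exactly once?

The number of ways to arrange 9 distinct objects is 9!.

Final answer: 9! = 362880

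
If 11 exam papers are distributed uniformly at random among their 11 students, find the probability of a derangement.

Derangements satisfy D(n) = (n-1)(D(n-1) + D(n-2)), starting from D(0)=1, D(1)=0.
Building up: D(2)=1, D(3)=2, D(4)=9, D(5)=44, D(6)=265, D(7)=1854, D(8)=14833, D(9)=133496, D(10)=1334961, D(11)=14684570.
Total arrangements: 11! = 39916800.
Probability = D(11)/11! = 1468457/3991680.

Final answer: D(11)/11! = 14684570/39916800 = 0.367879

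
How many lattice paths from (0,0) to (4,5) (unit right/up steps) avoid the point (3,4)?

Total paths to (4,5): C(9,5) = 126.
Paths through (3,4): C(7,4) x C(2,1) = 70.
Avoiding (3,4): 126 - 70.

Final answer: 56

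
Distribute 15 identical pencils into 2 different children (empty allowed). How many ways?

Stars and bars: C(n+k-1, k-1) = C(16,1).

Final answer: C(16,1) = 16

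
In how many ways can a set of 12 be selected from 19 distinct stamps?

C(19,12) = 19!/(12! x 7!).

Final answer: \binom{19}{12} = 50388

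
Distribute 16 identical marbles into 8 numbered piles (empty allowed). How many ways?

Stars and bars: C(n+k-1, k-1) = C(23,7).

Final answer: C(23,7) = 245157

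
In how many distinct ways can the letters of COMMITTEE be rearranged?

Letters (C:1, E:2, I:1, M:2, O:1, T:2). Total letters: 9.
Permutations = 9!/(2! x 2! x 2!).

Final answer: 45360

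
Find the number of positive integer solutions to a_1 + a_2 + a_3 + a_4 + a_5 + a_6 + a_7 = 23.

Substitute a'_i = a_i - 1 (so a'_i >= 0). Then sum a'_i = 23 - 7 = 16.
Stars and bars: C(16+7-1, 7-1) = C(22,6).

Final answer: C(22,6) = 74613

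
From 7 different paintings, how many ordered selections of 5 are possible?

P(7,5) = 7!/(7-5)! = 7!/2!.

Final answer: P(7,5) = 2520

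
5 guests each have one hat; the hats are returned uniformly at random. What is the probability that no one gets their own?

Derangements satisfy D(n) = (n-1)(D(n-1) + D(n-2)), starting from D(0)=1, D(1)=0.
Building up: D(2)=1, D(3)=2, D(4)=9, D(5)=44.
Total arrangements: 5! = 120.
Probability = D(5)/5! = 11/30.

Final answer: D(5)/5! = 44/120 = 0.366667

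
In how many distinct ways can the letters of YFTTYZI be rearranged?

Letters (F:1, I:1, T:2, Y:2, Z:1). Total letters: 7.
Permutations = 7!/(2! x 2!).

Final answer: 1260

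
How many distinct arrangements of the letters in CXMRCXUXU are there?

Letters (C:2, M:1, R:1, U:2, X:3). Total letters: 9.
Permutations = 9!/(3! x 2! x 2!).

Final answer: 15120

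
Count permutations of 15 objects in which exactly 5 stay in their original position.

Choose which 5 elements are fixed: C(15,5) = 3003.
Derange the remaining 10 using D(j) = (j-1)(D(j-1) + D(j-2)), D(0)=1, D(1)=0: D(2)=1, D(3)=2, D(4)=9, D(5)=44, D(6)=265, D(7)=1854, D(8)=14833, D(9)=133496, D(10)=1334961.
Total: 3003 x 1334961.

Final answer: C(15,5) D(10) = 4008887883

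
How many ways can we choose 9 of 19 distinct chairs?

C(19,9) = 19!/(9! x 10!).

Final answer: \binom{19}{9} = 92378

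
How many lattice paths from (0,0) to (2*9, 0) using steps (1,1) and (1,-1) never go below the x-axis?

Total monotonic paths to (9,9): C(18,9) = 48620.
Reflecting each bad path at its first crossing gives a bijection with paths to (8,10): C(18,10) = 43758.
Valid Dyck paths: 48620 - 43758.
(These counts are the Catalan numbers.)

Final answer: C_{9} = 4862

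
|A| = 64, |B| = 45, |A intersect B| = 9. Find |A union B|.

|A union B| = |A| + |B| - |A intersect B| = 64 + 45 - 9.

Final answer: 100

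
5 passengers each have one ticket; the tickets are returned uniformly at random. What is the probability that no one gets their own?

Use the recurrence D(n) = (n-1)(D(n-1) + D(n-2)) with D(0)=1, D(1)=0.
Building up: D(2)=1, D(3)=2, D(4)=9, D(5)=44.
Total arrangements: 5! = 120.
Probability = D(5)/5! = 11/30.

Final answer: D(5)/5! = 44/120 = 0.366667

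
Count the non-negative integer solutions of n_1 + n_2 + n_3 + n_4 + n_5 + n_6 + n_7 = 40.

Stars and bars with 40 stars and 6 bars:
C(40+7-1, 7-1) = C(46,6).

Final answer: C(46,6) = 9366819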